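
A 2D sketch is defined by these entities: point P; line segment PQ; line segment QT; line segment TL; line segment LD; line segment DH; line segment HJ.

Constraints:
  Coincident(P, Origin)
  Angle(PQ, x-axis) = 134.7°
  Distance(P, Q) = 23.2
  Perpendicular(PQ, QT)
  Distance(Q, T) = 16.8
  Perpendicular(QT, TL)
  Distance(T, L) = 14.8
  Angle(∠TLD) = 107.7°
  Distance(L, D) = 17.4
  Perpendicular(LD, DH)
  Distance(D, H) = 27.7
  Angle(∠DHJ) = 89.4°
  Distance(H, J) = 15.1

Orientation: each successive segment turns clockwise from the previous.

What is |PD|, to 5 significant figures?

3.1179

QT ⟂ TL, so TL runs at -45.300°; with |TL| = 14.8, L = (6.0329, 17.788). ∠TLD = 107.7° gives LD at -117.60° from the x-axis; with |LD| = 17.4, D = (-2.0284, 2.3678). Then |PD| = |D − P| = 3.1179.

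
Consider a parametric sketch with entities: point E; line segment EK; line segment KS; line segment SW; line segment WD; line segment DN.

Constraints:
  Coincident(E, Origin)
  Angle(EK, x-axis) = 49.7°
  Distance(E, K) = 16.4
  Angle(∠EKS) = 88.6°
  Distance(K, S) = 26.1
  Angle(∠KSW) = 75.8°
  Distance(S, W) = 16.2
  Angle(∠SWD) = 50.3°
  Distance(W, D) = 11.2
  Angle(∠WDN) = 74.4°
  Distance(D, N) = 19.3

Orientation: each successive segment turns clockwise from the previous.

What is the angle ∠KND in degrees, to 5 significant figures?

20.324°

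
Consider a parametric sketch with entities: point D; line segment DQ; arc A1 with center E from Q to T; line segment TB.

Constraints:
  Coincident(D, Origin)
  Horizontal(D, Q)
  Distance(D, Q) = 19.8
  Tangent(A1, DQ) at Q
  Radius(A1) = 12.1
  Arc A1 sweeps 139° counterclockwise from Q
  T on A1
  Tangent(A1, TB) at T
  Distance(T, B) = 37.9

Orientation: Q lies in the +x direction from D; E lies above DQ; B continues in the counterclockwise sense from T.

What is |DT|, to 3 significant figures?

34.9

The tangent condition forces EQ to be normal to DQ, so E = Q + (0, 12.1) = (19.8, 12.1). On A1, Q sits at bearing -90° from E; a 139° counterclockwise sweep puts T at bearing 49°, so T = E + 12.1·(cos 49°, sin 49°) = (27.7, 21.2). Then |DT| = |T − D| = 34.9.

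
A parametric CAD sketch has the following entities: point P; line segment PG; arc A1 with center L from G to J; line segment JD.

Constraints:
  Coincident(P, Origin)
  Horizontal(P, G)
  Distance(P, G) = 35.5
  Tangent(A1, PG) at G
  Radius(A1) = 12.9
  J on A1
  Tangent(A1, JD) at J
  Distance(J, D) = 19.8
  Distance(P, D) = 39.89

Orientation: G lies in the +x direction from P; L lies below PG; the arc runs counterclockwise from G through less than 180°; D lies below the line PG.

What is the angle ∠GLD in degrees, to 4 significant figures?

147.3°

Checks: |PG| = 35.50 ✓; |LJ| = 12.90 ✓; ∠(LJ, JD) = 90.00° ✓; |JD| = 19.80 ✓; |PD| = 39.89 ✓.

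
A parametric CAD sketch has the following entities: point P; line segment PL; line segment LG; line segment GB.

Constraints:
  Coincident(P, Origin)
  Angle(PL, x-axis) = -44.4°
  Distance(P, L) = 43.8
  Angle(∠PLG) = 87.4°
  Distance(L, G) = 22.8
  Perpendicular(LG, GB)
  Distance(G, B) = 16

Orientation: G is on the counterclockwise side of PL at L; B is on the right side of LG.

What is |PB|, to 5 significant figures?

63.276

P is at the origin; PL runs at -44.4° with length 43.8, so L = 43.8·(cos -44.4°, sin -44.4°) = (31.294, -30.645). ∠PLG = 87.4°, so LG runs at -44.4° + (180° − 87.4°) = 48.200° from the x-axis; with |LG| = 22.8, G = L + 22.8·(cos 48.200°, sin 48.200°) = (46.491, -13.648). The perpendicularity gives GB at right angles to LG; with |GB| = 16.0 on the right of LG, B = G + 16.0·(0.74548, -0.66653) = (58.418, -24.313). Then |PB| = |B − P| = 63.276.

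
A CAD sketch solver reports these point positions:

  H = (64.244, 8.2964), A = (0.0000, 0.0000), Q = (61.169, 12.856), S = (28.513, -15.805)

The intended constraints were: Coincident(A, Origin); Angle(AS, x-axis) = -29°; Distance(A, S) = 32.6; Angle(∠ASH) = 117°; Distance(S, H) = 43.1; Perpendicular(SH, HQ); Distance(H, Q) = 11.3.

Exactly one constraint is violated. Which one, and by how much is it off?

Distance(H, Q) = 11.3 — off by 5.80.

A = (0.00, 0.00) ✓; AS at -29.00° ✓; |AS| = 32.60 ✓; ∠ASH = 117.0° ✓; |SH| = 43.10 ✓; ∠(SH, HQ) = 90.00° ✓; |HQ| = 5.500 ✗.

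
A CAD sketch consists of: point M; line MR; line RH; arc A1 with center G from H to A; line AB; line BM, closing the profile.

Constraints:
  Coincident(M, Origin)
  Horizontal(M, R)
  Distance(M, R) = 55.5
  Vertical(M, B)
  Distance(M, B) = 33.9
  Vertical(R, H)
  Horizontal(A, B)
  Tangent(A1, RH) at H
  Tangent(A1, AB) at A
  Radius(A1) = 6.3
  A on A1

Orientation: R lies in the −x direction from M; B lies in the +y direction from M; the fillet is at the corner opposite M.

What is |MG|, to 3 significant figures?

56.4

M is at the origin; MR is horizontal with |MR| = 55.5 and R on the −x side, so R = (-55.5, 0.00). MB is vertical with |MB| = 33.9 and B on the +y side, so B = (0.00, 33.9). The virtual corner opposite M is at (-55.5, 33.9). Since A1 is tangent to RH there, GH ⟂ RH and tangency of A1 to AB means the radius GA is perpendicular to AB, with radius 6.3, so the center G sits 6.3 in from both sides at G = (-49.2, 27.6). Then |MG| = |G − M| = 56.4.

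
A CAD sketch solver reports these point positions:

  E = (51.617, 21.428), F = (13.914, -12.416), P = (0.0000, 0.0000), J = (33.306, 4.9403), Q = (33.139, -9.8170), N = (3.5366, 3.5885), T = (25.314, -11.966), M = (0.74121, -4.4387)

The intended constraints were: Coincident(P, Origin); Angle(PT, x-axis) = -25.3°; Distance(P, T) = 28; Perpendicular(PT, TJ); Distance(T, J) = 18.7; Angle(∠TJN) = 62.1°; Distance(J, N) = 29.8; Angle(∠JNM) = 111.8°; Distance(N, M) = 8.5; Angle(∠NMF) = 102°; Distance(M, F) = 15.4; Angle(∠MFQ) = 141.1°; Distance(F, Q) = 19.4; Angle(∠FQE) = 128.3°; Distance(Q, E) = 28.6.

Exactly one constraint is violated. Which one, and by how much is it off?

Distance(Q, E) = 28.6 — off by 7.70.

P = (0.00, 0.00) ✓; PT at -25.30° ✓; |PT| = 28.00 ✓; ∠(PT, TJ) = 90.00° ✓; |TJ| = 18.70 ✓; ∠TJN = 62.10° ✓; |JN| = 29.80 ✓; ∠JNM = 111.8° ✓; |NM| = 8.500 ✓; ∠NMF = 102.0° ✓; |MF| = 15.40 ✓; ∠MFQ = 141.1° ✓; |FQ| = 19.40 ✓; ∠FQE = 128.3° ✓; |QE| = 36.30 ✗.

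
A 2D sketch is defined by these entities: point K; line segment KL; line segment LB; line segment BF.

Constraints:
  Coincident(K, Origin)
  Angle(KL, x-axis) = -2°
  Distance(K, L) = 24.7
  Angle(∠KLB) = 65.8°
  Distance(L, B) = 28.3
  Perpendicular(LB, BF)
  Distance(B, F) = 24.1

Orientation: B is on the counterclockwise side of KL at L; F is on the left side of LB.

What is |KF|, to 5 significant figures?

18.243

∠KLB = 65.8°, so LB runs at -2.0° + (180° − 65.8°) = 112.20° from the x-axis; with |LB| = 28.3, B = L + 28.3·(cos 112.20°, sin 112.20°) = (13.992, 25.340). The perpendicularity gives BF at right angles to LB; with |BF| = 24.1 on the left of LB, F = B + 24.1·(-0.92587, -0.37784) = (-8.3214, 16.234). Then |KF| = |F − K| = 18.243.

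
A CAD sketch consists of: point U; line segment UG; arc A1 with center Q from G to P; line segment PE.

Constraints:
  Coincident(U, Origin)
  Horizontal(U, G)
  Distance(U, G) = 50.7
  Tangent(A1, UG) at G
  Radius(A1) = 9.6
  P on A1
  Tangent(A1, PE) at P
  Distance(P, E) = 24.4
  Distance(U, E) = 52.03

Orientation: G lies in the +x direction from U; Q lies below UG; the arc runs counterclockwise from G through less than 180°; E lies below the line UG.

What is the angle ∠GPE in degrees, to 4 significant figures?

136.5°

Checks: |QP| = 9.600 ✓; ∠(QP, PE) = 90.00° ✓; |PE| = 24.40 ✓; |UE| = 52.03 ✓.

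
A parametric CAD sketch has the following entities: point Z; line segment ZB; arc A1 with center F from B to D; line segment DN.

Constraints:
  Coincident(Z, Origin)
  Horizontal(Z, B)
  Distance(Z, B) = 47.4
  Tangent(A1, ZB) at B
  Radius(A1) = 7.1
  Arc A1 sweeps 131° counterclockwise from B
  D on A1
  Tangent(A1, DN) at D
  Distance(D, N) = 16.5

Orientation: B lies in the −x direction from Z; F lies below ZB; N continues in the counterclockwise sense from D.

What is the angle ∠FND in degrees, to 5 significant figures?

23.282°

On A1, B sits at bearing 90° from F; a 131° counterclockwise sweep puts D at bearing 221°, so D = F + 7.1·(cos 221°, sin 221°) = (-52.758, -11.758). Tangency of A1 to DN means the radius FD is perpendicular to DN, so DN runs along (−sin 221°, cos 221°); with |DN| = 16.5, N = (-41.933, -24.211). Then cos ∠FND = NF·ND / (|NF||ND|), giving 23.282°.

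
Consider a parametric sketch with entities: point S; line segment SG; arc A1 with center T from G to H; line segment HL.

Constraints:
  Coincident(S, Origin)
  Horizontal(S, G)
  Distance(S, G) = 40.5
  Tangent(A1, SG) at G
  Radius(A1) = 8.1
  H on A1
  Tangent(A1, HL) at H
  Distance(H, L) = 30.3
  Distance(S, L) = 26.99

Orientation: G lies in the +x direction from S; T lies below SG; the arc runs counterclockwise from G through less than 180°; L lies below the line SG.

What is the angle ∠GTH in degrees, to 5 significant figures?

44.461°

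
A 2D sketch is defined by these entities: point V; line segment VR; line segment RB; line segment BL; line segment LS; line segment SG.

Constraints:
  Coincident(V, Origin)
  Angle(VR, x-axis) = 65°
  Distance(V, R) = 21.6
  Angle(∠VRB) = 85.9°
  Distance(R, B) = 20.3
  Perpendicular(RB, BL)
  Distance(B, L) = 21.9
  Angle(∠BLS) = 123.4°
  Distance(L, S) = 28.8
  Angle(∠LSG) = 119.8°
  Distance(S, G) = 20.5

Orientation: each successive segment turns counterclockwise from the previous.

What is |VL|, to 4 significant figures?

18.76

V is at the origin; VR runs at 65.0° with length 21.6, so R = (9.129, 19.58). ∠VRB = 85.9° gives RB at 159.1° from the x-axis; with |RB| = 20.3, B = (-9.836, 26.82). RB is perpendicular to BL, so BL runs at -110.9°; with |BL| = 21.9, L = (-17.65, 6.359). Then |VL| = |L − V| = 18.76.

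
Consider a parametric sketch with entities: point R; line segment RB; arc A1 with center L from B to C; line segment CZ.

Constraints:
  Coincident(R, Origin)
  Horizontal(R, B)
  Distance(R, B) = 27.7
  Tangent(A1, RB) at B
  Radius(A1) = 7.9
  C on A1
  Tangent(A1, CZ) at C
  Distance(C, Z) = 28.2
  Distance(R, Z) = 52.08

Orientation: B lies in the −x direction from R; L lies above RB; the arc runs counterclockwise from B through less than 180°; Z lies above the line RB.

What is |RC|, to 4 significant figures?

24.87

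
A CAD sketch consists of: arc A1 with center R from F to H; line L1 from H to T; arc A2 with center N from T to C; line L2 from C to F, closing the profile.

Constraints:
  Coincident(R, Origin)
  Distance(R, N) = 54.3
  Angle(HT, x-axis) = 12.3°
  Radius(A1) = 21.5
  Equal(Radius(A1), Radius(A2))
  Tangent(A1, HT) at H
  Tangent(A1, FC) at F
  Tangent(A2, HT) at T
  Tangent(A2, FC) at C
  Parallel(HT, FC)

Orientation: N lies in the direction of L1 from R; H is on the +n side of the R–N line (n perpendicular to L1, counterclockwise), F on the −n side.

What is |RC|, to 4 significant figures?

58.40

Tangency of A1 to both parallel lines with radius 21.5 puts H and F at R ± 21.5·n: H = (-4.580, 21.01), F = (4.580, -21.01). Equal radii place T and C the same way about N: T = N + 21.5·n = (48.47, 32.57), C = N − 21.5·n = (57.63, -9.439). Then |RC| = |C − R| = 58.40.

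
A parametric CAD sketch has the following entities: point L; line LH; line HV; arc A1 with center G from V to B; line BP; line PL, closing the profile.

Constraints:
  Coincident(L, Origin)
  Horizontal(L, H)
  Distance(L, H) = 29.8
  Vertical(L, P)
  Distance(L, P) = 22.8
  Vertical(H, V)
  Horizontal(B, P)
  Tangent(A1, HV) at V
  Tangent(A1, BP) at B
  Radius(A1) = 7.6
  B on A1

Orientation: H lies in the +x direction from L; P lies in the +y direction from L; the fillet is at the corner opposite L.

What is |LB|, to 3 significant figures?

31.8

L is at the origin; L and H share the same y with |LH| = 29.8 and H on the +x side, so H = (29.8, 0.00). L and P share the same x with |LP| = 22.8 and P on the +y side, so P = (0.00, 22.8). The virtual corner opposite L is at (29.8, 22.8). A1 meets HV tangentially, so GV is at right angles to HV and A1 meets BP tangentially, so GB is at right angles to BP, with radius 7.6, so the center G sits 7.6 in from both sides at G = (22.2, 15.2). That places the tangent points at V = (29.8, 15.2) on HV and B = (22.2, 22.8) on BP. Then |LB| = |B − L| = 31.8.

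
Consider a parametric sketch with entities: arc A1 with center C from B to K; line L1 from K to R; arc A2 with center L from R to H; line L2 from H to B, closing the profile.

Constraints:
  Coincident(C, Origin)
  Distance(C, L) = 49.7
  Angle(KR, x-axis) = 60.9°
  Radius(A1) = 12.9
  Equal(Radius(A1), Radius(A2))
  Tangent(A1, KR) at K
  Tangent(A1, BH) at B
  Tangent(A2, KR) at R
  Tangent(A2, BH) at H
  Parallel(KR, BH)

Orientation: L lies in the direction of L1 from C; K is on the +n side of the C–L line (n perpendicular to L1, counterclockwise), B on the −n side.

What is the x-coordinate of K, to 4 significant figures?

-11.27

C is at the origin and L lies 49.7 along u from C, so L = 49.7·u = (24.17, 43.43). Tangency of A1 to both parallel lines with radius 12.9 puts K and B at C ± 12.9·n: K = (-11.27, 6.274), B = (11.27, -6.274). So K.x = -11.27.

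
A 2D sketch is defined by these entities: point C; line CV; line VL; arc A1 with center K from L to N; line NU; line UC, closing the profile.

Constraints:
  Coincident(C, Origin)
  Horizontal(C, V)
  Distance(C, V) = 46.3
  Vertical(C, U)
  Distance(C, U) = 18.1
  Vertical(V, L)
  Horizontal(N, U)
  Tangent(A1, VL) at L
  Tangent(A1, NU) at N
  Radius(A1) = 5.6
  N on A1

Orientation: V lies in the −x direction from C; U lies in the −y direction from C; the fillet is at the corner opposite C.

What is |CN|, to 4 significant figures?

44.54

The virtual corner opposite C is at (-46.30, -18.10). Tangency of A1 to VL means the radius KL is perpendicular to VL and tangency of A1 to NU means the radius KN is perpendicular to NU, with radius 5.6, so the center K sits 5.6 in from both sides at K = (-40.70, -12.50). That places the tangent points at L = (-46.30, -12.50) on VL and N = (-40.70, -18.10) on NU. Then |CN| = |N − C| = 44.54.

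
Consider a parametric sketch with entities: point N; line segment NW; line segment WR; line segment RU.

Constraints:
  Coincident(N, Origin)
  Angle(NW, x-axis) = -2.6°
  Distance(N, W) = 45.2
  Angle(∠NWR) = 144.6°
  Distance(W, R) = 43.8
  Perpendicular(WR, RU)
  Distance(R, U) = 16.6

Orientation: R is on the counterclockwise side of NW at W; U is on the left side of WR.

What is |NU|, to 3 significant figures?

81.2

N is at the origin; NW runs at -2.6° with length 45.2, so W = 45.2·(cos -2.6°, sin -2.6°) = (45.2, -2.05). ∠NWR = 144.6°, so WR runs at -2.6° + (180° − 144.6°) = 32.8° from the x-axis; with |WR| = 43.8, R = W + 43.8·(cos 32.8°, sin 32.8°) = (82.0, 21.7). WR is perpendicular to RU; with |RU| = 16.6 on the left of WR, U = R + 16.6·(-0.542, 0.841) = (73.0, 35.6). Then |NU| = |U − N| = 81.2.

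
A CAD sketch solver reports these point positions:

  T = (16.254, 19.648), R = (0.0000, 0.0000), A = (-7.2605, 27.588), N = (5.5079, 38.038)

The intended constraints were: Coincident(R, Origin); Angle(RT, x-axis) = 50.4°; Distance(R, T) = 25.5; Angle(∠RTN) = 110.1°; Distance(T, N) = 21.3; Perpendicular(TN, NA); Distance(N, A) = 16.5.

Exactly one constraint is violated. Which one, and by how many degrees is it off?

Perpendicular(TN, NA) — off by 9.00°.

R = (0.00, 0.00) ✓; RT at 50.40° ✓; |RT| = 25.50 ✓; ∠RTN = 110.1° ✓; |TN| = 21.30 ✓; ∠(TN, NA) = 99.00° ✗; |NA| = 16.50 ✓.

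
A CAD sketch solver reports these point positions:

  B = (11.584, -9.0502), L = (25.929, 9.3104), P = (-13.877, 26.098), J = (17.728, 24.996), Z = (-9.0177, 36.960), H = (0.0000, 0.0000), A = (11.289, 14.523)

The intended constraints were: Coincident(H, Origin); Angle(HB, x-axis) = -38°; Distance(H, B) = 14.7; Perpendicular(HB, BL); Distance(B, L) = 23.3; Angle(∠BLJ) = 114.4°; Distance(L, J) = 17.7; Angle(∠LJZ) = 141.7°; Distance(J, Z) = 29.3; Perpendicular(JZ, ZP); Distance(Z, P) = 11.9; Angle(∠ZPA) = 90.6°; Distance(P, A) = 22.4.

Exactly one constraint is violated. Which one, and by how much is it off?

Distance(P, A) = 22.4 — off by 5.30.

H = (0.00, 0.00) ✓; HB at -38.00° ✓; |HB| = 14.70 ✓; ∠(HB, BL) = 90.00° ✓; |BL| = 23.30 ✓; ∠BLJ = 114.4° ✓; |LJ| = 17.70 ✓; ∠LJZ = 141.7° ✓; |JZ| = 29.30 ✓; ∠(JZ, ZP) = 90.00° ✓; |ZP| = 11.90 ✓; ∠ZPA = 90.60° ✓; |PA| = 27.70 ✗.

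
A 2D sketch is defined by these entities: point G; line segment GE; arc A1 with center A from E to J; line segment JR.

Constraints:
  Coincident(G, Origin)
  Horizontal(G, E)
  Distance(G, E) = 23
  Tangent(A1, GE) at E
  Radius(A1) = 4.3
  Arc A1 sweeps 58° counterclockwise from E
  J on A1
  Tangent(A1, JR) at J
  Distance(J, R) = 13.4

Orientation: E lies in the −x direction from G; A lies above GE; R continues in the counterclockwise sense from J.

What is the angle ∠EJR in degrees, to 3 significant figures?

151°

On A1, E sits at bearing -90° from A; a 58° counterclockwise sweep puts J at bearing -32°, so J = A + 4.3·(cos -32°, sin -32°) = (-19.4, 2.02). Tangency of A1 to JR means the radius AJ is perpendicular to JR, so JR runs along (−sin -32°, cos -32°); with |JR| = 13.4, R = (-12.3, 13.4). Then cos ∠EJR = JE·JR / (|JE||JR|), giving 151°.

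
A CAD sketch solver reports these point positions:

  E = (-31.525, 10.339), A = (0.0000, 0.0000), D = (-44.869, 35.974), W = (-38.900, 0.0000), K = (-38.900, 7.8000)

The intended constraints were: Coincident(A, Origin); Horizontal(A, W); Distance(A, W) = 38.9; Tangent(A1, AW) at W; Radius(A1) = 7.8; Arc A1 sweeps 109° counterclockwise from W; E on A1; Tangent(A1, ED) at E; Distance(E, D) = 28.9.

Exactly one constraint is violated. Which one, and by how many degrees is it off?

Tangent(A1, ED) at E — off by 8.50°.

A = (0.00, 0.00) ✓; A.y = 0.00, W.y = 0.00 ✓; |AW| = 38.90 ✓; ∠(KW, WA) = 90.00° ✓; |KW| = 7.800 ✓; bearing(K→E) − bearing(K→W) = 109.0° ✓; |KE| = 7.800 ✓; ∠(KE, ED) = 81.50° ✗; |ED| = 28.90 ✓.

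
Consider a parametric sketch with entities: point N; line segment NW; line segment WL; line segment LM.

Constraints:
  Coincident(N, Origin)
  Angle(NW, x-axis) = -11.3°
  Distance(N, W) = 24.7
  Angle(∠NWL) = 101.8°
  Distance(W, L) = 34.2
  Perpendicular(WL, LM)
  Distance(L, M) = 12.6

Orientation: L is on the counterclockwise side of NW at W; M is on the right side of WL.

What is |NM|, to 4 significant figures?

53.79

N is at the origin; NW runs at -11.3° with length 24.7, so W = 24.7·(cos -11.3°, sin -11.3°) = (24.22, -4.840). ∠NWL = 101.8°, so WL runs at -11.3° + (180° − 101.8°) = 66.90° from the x-axis; with |WL| = 34.2, L = W + 34.2·(cos 66.90°, sin 66.90°) = (37.64, 26.62). WL ⟂ LM; with |LM| = 12.6 on the right of WL, M = L + 12.6·(0.9198, -0.3923) = (49.23, 21.67). Then |NM| = |M − N| = 53.79.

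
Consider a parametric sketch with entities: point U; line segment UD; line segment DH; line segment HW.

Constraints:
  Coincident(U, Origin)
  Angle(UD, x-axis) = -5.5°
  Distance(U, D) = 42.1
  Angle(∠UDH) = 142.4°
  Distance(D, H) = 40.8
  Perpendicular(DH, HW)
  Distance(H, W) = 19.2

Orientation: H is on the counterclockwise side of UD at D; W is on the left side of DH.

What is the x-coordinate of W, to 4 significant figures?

66.27

∠UDH = 142.4°, so DH runs at -5.5° + (180° − 142.4°) = 32.10° from the x-axis; with |DH| = 40.8, H = D + 40.8·(cos 32.10°, sin 32.10°) = (76.47, 17.65). DH is perpendicular to HW; with |HW| = 19.2 on the left of DH, W = H + 19.2·(-0.5314, 0.8471) = (66.27, 33.91). So W.x = 66.27.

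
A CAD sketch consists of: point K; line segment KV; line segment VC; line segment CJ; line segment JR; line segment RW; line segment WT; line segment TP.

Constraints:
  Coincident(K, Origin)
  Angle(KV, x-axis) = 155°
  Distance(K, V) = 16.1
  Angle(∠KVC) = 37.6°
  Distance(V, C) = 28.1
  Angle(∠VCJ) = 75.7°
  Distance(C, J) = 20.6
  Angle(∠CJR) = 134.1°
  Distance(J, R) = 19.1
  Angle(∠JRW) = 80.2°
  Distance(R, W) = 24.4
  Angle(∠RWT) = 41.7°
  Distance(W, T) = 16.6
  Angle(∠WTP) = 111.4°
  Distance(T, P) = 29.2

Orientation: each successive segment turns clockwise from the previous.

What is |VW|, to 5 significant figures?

6.7986

K is at the origin; KV runs at 155.0° with length 16.1, so V = (-14.592, 6.8042). ∠KVC = 37.6° gives VC at 12.600° from the x-axis; with |VC| = 28.1, C = (12.832, 12.934). ∠VCJ = 75.7° gives CJ at -91.700° from the x-axis; with |CJ| = 20.6, J = (12.221, -7.6570). ∠CJR = 134.1° gives JR at -137.60° from the x-axis; with |JR| = 19.1, R = (-1.8839, -20.536). ∠JRW = 80.2° gives RW at 122.60° from the x-axis; with |RW| = 24.4, W = (-15.030, 0.019709). Then |VW| = |W − V| = 6.7986.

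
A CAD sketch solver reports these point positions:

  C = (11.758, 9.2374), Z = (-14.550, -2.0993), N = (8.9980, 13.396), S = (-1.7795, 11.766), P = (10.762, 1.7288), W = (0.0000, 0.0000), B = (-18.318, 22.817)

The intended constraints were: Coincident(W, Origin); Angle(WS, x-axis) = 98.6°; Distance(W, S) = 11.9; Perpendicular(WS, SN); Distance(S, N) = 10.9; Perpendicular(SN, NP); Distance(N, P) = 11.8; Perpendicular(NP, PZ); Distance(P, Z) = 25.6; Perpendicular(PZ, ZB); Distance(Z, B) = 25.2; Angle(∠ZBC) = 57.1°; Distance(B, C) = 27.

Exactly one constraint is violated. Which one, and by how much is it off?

Distance(B, C) = 27 — off by 6.00.

W = (0.00, 0.00) ✓; WS at 98.60° ✓; |WS| = 11.90 ✓; ∠(WS, SN) = 90.00° ✓; |SN| = 10.90 ✓; ∠(SN, NP) = 90.00° ✓; |NP| = 11.80 ✓; ∠(NP, PZ) = 90.00° ✓; |PZ| = 25.60 ✓; ∠(PZ, ZB) = 90.00° ✓; |ZB| = 25.20 ✓; ∠ZBC = 57.10° ✓; |BC| = 33.00 ✗.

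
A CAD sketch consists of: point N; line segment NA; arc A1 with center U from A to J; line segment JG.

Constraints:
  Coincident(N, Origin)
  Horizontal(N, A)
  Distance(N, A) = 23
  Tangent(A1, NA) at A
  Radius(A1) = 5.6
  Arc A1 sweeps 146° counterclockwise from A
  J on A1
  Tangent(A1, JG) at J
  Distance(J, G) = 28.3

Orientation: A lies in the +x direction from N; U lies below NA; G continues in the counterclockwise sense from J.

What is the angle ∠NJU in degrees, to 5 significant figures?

96.728°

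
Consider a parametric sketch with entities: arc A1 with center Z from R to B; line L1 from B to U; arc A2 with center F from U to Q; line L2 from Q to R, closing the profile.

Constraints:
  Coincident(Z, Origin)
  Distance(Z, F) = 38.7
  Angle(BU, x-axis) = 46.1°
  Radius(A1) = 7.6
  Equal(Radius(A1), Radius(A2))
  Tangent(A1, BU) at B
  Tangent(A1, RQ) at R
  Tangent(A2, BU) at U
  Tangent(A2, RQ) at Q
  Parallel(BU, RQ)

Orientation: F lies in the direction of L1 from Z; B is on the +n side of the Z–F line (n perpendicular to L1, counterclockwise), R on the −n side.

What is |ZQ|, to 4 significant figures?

39.44

The slot axis is L1's direction at 46.1°, so u = (cos 46.1°, sin 46.1°) = (0.6934, 0.7206) and n = (−sin 46.1°, cos 46.1°) = (-0.7206, 0.6934). Z is at the origin and F lies 38.7 along u from Z, so F = 38.7·u = (26.83, 27.89). Tangency of A1 to both parallel lines with radius 7.6 puts B and R at Z ± 7.6·n: B = (-5.476, 5.270), R = (5.476, -5.270). Equal radii place U and Q the same way about F: U = F + 7.6·n = (21.36, 33.16), Q = F − 7.6·n = (32.31, 22.62). Then |ZQ| = |Q − Z| = 39.44.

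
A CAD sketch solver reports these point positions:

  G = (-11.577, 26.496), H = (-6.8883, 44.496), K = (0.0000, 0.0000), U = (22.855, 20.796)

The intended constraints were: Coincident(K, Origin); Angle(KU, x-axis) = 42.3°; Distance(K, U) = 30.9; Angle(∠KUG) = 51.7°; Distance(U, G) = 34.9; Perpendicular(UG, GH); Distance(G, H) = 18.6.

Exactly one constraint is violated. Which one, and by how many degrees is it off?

Perpendicular(UG, GH) — off by 5.20°.

K = (0.00, 0.00) ✓; KU at 42.30° ✓; |KU| = 30.90 ✓; ∠KUG = 51.70° ✓; |UG| = 34.90 ✓; ∠(UG, GH) = 95.20° ✗; |GH| = 18.60 ✓.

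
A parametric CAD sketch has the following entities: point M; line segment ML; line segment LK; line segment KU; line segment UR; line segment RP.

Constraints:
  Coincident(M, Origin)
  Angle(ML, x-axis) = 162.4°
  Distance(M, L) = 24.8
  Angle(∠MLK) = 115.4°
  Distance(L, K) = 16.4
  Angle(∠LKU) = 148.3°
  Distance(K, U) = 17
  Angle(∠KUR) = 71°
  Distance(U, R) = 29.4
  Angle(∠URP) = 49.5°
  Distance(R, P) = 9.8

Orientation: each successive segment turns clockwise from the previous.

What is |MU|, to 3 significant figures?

43.6

M is at the origin; ML runs at 162.4° with length 24.8, so L = (-23.6, 7.50). ∠MLK = 115.4° gives LK at 97.8° from the x-axis; with |LK| = 16.4, K = (-25.9, 23.7). ∠LKU = 148.3° gives KU at 66.1° from the x-axis; with |KU| = 17.0, U = (-19.0, 39.3). Then |MU| = |U − M| = 43.6.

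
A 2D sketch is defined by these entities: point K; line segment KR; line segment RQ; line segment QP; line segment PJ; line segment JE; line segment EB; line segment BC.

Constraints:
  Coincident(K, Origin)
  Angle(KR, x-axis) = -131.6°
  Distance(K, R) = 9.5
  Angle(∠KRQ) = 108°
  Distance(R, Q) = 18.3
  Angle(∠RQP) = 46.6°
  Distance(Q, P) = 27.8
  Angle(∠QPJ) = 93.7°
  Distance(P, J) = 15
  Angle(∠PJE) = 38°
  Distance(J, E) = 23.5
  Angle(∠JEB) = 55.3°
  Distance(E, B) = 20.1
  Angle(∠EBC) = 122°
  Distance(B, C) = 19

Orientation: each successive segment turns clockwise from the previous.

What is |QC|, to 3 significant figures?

46.1

K is at the origin; KR runs at -131.6° with length 9.5, so R = (-6.31, -7.10). ∠KRQ = 108.0° gives RQ at 156° from the x-axis; with |RQ| = 18.3, Q = (-23.1, 0.222). ∠RQP = 46.6° gives QP at 23.0° from the x-axis; with |QP| = 27.8, P = (2.51, 11.1). ∠QPJ = 93.7° gives PJ at -63.3° from the x-axis; with |PJ| = 15.0, J = (9.25, -2.32). ∠PJE = 38.0° gives JE at 155° from the x-axis; with |JE| = 23.5, E = (-12.0, 7.73). ∠JEB = 55.3° gives EB at 30.0° from the x-axis; with |EB| = 20.1, B = (5.41, 17.8). ∠EBC = 122.0° gives BC at -28.0° from the x-axis; with |BC| = 19.0, C = (22.2, 8.86). Then |QC| = |C − Q| = 46.1.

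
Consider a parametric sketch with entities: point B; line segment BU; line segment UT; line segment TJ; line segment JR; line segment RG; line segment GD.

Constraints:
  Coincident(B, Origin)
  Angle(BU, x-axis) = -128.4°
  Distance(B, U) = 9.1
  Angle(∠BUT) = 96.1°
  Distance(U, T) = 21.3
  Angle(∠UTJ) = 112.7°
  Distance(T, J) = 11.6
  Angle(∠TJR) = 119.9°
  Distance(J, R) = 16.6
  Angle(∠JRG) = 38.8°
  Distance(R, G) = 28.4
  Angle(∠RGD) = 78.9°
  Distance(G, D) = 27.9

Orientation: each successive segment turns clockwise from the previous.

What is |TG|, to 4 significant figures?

7.744

∠TJR = 119.9° gives JR at 20.30° from the x-axis; with |JR| = 16.6, R = (-6.153, 21.45). ∠JRG = 38.8° gives RG at -120.9° from the x-axis; with |RG| = 28.4, G = (-20.74, -2.922). Then |TG| = |G − T| = 7.744.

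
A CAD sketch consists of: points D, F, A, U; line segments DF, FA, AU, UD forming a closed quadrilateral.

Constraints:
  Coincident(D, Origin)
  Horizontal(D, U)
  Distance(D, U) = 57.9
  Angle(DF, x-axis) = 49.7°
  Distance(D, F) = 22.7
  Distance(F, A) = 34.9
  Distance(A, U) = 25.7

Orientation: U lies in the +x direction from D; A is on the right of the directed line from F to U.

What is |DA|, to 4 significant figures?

36.54

Checks: DF at 49.70° ✓; |FA| = 34.90 ✓; |AU| = 25.70 ✓.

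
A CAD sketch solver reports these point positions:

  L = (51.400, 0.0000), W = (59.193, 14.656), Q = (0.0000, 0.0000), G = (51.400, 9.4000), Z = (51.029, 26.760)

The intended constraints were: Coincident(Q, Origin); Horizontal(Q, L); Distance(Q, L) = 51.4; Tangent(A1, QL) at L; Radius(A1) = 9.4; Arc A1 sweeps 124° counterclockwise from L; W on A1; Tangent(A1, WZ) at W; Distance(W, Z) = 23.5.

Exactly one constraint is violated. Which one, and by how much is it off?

Distance(W, Z) = 23.5 — off by 8.90.

Q = (0.00, 0.00) ✓; Q.y = 0.00, L.y = 0.00 ✓; |QL| = 51.40 ✓; ∠(GL, LQ) = 90.00° ✓; |GL| = 9.400 ✓; bearing(G→W) − bearing(G→L) = 124.0° ✓; |GW| = 9.400 ✓; ∠(GW, WZ) = 90.00° ✓; |WZ| = 14.60 ✗.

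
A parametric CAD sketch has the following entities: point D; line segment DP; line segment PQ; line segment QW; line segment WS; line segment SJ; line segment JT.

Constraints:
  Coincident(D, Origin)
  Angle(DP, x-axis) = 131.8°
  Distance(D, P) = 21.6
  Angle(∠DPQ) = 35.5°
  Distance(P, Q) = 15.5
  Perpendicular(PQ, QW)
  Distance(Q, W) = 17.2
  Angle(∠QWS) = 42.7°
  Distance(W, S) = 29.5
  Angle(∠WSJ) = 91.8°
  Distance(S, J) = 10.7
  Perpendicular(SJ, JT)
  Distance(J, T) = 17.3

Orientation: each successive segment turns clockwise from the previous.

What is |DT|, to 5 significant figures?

12.405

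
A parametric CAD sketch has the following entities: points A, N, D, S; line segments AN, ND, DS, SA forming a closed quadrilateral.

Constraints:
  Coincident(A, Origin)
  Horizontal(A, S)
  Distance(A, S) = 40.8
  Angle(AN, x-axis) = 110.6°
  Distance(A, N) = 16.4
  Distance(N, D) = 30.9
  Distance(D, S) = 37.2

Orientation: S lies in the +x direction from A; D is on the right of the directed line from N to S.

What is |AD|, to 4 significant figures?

14.52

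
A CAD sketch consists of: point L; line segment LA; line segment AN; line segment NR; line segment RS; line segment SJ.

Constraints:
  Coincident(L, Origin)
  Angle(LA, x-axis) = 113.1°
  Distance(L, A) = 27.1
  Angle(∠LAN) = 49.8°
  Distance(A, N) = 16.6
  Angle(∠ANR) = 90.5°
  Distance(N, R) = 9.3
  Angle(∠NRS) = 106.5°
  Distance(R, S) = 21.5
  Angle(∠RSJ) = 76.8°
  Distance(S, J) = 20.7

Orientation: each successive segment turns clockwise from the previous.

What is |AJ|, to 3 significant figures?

7.30

L is at the origin; LA runs at 113.1° with length 27.1, so A = (-10.6, 24.9). ∠LAN = 49.8° gives AN at -17.1° from the x-axis; with |AN| = 16.6, N = (5.23, 20.0). ∠ANR = 90.5° gives NR at -107° from the x-axis; with |NR| = 9.3, R = (2.58, 11.1). ∠NRS = 106.5° gives RS at 180° from the x-axis; with |RS| = 21.5, S = (-18.9, 11.2). ∠RSJ = 76.8° gives SJ at 76.7° from the x-axis; with |SJ| = 20.7, J = (-14.2, 31.3). Then |AJ| = |J − A| = 7.30.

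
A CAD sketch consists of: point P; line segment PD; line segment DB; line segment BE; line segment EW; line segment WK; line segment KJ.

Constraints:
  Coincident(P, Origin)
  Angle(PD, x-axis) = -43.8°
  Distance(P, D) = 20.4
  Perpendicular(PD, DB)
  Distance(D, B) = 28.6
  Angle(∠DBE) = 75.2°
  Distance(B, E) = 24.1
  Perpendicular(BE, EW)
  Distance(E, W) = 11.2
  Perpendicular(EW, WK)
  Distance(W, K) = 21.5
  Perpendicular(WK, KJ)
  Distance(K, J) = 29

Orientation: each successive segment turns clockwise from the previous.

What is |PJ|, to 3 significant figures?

47.1

EW is perpendicular to WK, so WK runs at -58.6°; with |WK| = 21.5, K = (3.13, -26.7). The perpendicularity gives KJ at right angles to WK, so KJ runs at -149°; with |KJ| = 29.0, J = (-21.6, -41.8). Then |PJ| = |J − P| = 47.1.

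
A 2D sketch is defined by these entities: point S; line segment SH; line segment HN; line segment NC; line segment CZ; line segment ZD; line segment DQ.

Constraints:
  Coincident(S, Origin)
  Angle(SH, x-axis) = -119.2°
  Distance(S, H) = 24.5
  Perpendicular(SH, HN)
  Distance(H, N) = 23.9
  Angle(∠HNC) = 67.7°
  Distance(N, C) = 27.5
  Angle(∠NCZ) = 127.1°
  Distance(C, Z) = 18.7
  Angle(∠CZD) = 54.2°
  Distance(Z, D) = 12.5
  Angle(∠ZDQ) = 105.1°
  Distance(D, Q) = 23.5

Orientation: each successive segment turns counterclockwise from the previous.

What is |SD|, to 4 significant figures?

5.951

∠NCZ = 127.1° gives CZ at 136.0° from the x-axis; with |CZ| = 18.7, Z = (-1.238, 7.245). ∠CZD = 54.2° gives ZD at -98.20° from the x-axis; with |ZD| = 12.5, D = (-3.020, -5.128). Then |SD| = |D − S| = 5.951.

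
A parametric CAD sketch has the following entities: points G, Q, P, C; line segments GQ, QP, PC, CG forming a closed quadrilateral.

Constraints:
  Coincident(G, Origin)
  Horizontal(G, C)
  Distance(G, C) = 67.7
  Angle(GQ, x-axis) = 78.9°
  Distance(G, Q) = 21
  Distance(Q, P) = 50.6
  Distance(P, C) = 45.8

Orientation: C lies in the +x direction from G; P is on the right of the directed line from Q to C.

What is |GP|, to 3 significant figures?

37.1

G is at the origin; G and C share the same y with |GC| = 67.7 and C in +x, so C = (67.7, 0). GQ runs at 78.9° with |GQ| = 21.0, so Q = (4.04, 20.6). P is determined by |QP| = 50.6 and |PC| = 45.8 together: it lies at the intersection of circle(Q, 50.6) and circle(C, 45.8). With |QC| = 66.9, the foot of the radical line on QC is 36.9 from Q and the perpendicular offset is √(50.6² − 36.9²) = 34.6. Taking the right-of-QC solution: P = (28.5, -23.7).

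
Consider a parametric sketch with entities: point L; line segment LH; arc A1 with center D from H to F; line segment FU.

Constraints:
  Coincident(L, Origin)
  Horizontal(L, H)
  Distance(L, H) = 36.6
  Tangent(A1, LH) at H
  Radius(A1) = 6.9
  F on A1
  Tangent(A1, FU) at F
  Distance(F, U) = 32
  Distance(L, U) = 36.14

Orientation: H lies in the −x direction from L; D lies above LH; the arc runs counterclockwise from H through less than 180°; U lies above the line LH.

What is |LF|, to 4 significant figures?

30.67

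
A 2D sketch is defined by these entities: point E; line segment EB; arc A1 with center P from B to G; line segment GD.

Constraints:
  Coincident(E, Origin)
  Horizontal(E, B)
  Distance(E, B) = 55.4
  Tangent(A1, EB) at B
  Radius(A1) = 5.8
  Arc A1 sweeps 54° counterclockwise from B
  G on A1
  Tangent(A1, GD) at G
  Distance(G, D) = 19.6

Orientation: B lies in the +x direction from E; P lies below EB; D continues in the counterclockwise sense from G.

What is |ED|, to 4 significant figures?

43.23

On A1, B sits at bearing 90° from P; a 54° counterclockwise sweep puts G at bearing 144°, so G = P + 5.8·(cos 144°, sin 144°) = (50.71, -2.391). The tangent condition forces PG to be normal to GD, so GD runs along (−sin 144°, cos 144°); with |GD| = 19.6, D = (39.19, -18.25). Then |ED| = |D − E| = 43.23.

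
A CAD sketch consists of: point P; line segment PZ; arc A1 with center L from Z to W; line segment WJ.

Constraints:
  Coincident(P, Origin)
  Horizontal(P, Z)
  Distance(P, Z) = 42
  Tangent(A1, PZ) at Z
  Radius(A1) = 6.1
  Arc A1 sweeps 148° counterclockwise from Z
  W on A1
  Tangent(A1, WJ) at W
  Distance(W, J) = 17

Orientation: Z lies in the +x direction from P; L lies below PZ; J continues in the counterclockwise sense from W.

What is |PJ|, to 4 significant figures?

56.92

On A1, Z sits at bearing 90° from L; a 148° counterclockwise sweep puts W at bearing 238°, so W = L + 6.1·(cos 238°, sin 238°) = (38.77, -11.27). Tangency of A1 to WJ means the radius LW is perpendicular to WJ, so WJ runs along (−sin 238°, cos 238°); with |WJ| = 17.0, J = (53.18, -20.28). Then |PJ| = |J − P| = 56.92.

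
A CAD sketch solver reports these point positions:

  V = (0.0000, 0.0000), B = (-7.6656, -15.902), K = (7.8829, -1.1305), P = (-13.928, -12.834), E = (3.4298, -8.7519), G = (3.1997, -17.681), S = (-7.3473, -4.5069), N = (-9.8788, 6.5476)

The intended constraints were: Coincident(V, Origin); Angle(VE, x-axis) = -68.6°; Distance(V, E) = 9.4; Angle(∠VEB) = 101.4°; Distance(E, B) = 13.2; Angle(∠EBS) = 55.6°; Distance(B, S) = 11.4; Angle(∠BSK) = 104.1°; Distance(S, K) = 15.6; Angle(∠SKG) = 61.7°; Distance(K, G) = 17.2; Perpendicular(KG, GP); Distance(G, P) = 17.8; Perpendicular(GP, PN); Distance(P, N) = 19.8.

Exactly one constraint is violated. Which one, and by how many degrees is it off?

Perpendicular(GP, PN) — off by 4.00°.

V = (0.00, 0.00) ✓; VE at -68.60° ✓; |VE| = 9.400 ✓; ∠VEB = 101.4° ✓; |EB| = 13.20 ✓; ∠EBS = 55.60° ✓; |BS| = 11.40 ✓; ∠BSK = 104.1° ✓; |SK| = 15.60 ✓; ∠SKG = 61.70° ✓; |KG| = 17.20 ✓; ∠(KG, GP) = 90.00° ✓; |GP| = 17.80 ✓; ∠(GP, PN) = 86.00° ✗; |PN| = 19.80 ✓.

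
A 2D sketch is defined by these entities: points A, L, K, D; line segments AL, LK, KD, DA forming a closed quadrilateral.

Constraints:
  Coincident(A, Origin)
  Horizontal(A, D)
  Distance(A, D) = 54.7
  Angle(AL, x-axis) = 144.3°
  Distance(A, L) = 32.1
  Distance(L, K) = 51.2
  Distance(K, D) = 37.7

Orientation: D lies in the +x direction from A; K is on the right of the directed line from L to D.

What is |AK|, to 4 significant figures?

19.38

Checks: |LK| = 51.20 ✓; |KD| = 37.70 ✓.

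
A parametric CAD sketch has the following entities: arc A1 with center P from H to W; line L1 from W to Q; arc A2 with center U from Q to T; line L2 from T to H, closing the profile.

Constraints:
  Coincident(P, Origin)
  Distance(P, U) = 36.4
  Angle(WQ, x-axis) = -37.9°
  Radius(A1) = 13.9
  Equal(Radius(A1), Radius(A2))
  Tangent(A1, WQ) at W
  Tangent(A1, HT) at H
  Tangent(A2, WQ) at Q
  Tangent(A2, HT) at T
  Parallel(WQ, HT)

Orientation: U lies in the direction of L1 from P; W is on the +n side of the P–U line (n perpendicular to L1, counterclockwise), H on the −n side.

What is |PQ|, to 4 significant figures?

38.96

Tangency of A1 to both parallel lines with radius 13.9 puts W and H at P ± 13.9·n: W = (8.539, 10.97), H = (-8.539, -10.97). Equal radii place Q and T the same way about U: Q = U + 13.9·n = (37.26, -11.39), T = U − 13.9·n = (20.18, -33.33). Then |PQ| = |Q − P| = 38.96.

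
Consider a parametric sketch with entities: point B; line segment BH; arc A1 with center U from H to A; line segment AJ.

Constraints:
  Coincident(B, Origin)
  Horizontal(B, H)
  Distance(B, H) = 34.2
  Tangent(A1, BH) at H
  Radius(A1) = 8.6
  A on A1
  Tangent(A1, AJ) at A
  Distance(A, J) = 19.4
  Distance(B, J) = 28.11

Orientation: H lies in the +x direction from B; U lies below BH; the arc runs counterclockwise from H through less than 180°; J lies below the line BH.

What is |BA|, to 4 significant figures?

26.97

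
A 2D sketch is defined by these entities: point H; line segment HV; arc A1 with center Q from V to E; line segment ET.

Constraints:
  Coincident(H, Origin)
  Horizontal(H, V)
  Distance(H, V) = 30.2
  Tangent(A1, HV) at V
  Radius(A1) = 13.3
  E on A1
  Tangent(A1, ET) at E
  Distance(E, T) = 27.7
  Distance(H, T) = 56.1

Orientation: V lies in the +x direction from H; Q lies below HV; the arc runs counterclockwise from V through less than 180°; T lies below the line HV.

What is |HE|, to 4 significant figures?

28.52

Checks: ∠(QV, VH) = 90.00° ✓; |QE| = 13.30 ✓; ∠(QE, ET) = 90.00° ✓; |ET| = 27.70 ✓; |HT| = 56.10 ✓.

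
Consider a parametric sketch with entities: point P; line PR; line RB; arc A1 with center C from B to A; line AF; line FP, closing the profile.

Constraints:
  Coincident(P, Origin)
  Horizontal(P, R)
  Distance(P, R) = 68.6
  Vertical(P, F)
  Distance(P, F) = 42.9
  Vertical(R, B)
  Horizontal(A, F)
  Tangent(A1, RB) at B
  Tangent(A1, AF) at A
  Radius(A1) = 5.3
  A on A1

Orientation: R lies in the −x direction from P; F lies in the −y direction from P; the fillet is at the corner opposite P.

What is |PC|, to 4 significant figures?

73.63

P is at the origin; P and R share the same y with |PR| = 68.6 and R on the −x side, so R = (-68.60, 0.000). P and F share the same x with |PF| = 42.9 and F on the −y side, so F = (0.000, -42.90). The virtual corner opposite P is at (-68.60, -42.90). A1 meets RB tangentially, so CB is at right angles to RB and A1 meets AF tangentially, so CA is at right angles to AF, with radius 5.3, so the center C sits 5.3 in from both sides at C = (-63.30, -37.60). Then |PC| = |C − P| = 73.63.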